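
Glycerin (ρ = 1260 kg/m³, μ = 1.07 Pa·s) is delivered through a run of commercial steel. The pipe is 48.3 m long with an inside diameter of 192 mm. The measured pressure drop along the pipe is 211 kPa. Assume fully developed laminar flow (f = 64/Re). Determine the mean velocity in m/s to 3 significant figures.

For laminar flow, f = 64/Re with Re = ρVD/μ, so Darcy-Weisbach reduces to ΔP = 32μLV/D². Solving for V: V = ΔP·D²/(32μL) = 2.11e+05·(0.192)²/(32·1.07·48.3) = 4.703 m/s.
Check: Re = ρVD/μ = 1260·4.703·0.192/1.07 = 1063 < 2300, so the laminar assumption holds.

V ≈ 4.70 m/s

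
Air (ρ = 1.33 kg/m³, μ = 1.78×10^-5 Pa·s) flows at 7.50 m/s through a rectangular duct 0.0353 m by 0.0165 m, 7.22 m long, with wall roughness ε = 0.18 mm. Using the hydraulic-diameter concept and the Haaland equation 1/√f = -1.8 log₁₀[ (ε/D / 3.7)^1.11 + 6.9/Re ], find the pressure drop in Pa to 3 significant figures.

ΔP ≈ 479 Pa

Hydraulic diameter D_h = 4A/P = 4·(0.0353·0.0165)/(2·(0.0353+0.0165)) = 0.00233/0.1036 = 0.02249 m.
Re = ρVD_h/μ = 1.33·7.5·0.02249/1.78e-05 = 1.26e+04.
ε/D_h = 0.00018/0.02249 = 0.008; Haaland gives 1/√f = -1.8 log₁₀[0.0011+0.000548] = 5.009, so f = 0.03986.
ΔP = f(L/D_h)(ρV²/2) = 0.03986·7.22/0.02249·37.41 = 478.7 Pa.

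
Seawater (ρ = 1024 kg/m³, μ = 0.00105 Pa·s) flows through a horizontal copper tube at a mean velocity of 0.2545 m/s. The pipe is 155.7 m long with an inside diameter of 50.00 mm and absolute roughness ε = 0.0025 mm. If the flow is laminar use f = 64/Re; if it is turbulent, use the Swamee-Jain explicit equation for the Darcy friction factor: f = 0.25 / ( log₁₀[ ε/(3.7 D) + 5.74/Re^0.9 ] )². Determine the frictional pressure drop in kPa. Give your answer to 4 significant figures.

ΔP ≈ 3.027 kPa

Reynolds number Re = ρVD/μ = 1024 · 0.2545 · 0.05 / 0.00105 = 1.241e+04.
Re > 4000 → turbulent. Relative roughness ε/D = 2.5e-06/0.05 = 5e-05. Swamee-Jain: f = 0.25/(log₁₀[5e-05/3.7 + 5.74/1.241e+04^0.9])² = 0.25/(log₁₀[1.35e-05 + 0.00119])² = 0.25/(-2.921)² = 0.02931.
Darcy-Weisbach: ΔP = f(L/D)(ρV²/2) = 0.02931·(155.7/0.05)·(1024·0.2545²/2) = 0.02931·3114·33.16 = 3027 Pa.
ΔP = 3027 Pa = 3.027 kPa.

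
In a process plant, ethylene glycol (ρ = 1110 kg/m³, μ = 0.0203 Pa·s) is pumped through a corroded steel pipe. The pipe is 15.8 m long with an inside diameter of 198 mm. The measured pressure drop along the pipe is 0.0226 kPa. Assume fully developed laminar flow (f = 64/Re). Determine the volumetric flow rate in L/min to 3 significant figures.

Q ≈ 159 L/min

For laminar flow, f = 64/Re with Re = ρVD/μ, so Darcy-Weisbach reduces to ΔP = 32μLV/D². Solving for V: V = ΔP·D²/(32μL) = 22.6·(0.198)²/(32·0.0203·15.8) = 0.08632 m/s.
Check: Re = ρVD/μ = 1110·0.08632·0.198/0.0203 = 934.6 < 2300, so the laminar assumption holds.
Q = V·A = 0.08632·(π/4·0.198²) = 0.002658 m³/s = 159 L/min.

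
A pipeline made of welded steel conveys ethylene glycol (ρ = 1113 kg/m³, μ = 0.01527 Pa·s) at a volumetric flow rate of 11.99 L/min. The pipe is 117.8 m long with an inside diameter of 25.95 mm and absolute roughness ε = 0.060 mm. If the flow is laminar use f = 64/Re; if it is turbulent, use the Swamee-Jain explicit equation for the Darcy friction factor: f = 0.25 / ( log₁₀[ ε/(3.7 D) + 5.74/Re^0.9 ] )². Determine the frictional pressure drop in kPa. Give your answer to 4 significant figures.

ΔP ≈ 32.30 kPa

Q = 11.99 L/min = 11.99/60000 = 0.0001998 m³/s.
Cross-sectional area A = πD²/4 = π(0.02595)²/4 = 0.0005289 m²; mean velocity V = Q/A = 0.0001998/0.0005289 = 0.3778 m/s.
Reynolds number Re = ρVD/μ = 1113 · 0.3778 · 0.02595 / 0.0153 = 714.7.
Re < 2300 → laminar flow, so f = 64/Re = 64/714.7 = 0.08955 (the turbulent correlation is not needed).
Darcy-Weisbach: ΔP = f(L/D)(ρV²/2) = 0.08955·(117.8/0.02595)·(1113·0.3778²/2) = 0.08955·4539·79.45 = 3.23e+04 Pa.
ΔP = 3.23e+04 Pa = 32.30 kPa.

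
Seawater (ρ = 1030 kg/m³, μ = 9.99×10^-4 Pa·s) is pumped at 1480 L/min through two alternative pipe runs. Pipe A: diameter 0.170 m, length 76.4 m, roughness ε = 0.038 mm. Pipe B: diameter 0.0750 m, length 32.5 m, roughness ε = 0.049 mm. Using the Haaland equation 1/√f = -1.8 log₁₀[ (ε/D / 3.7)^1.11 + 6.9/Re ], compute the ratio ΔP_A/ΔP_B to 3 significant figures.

ΔP_A/ΔP_B ≈ 0.0362

Pipe A: V = Q/A = 0.02467/0.0227 = 1.087 m/s; Re = 1.905e+05; ε/D = 0.000224; Haaland → f = 0.01713; ΔP_A = f(L/D)(ρV²/2) = 4683 Pa.
Pipe B: V = Q/A = 0.02467/0.004418 = 5.583 m/s; Re = 4.317e+05; ε/D = 0.000653; Haaland → f = 0.01859; ΔP_B = f(L/D)(ρV²/2) = 1.293e+05 Pa.
ΔP_A/ΔP_B = 4683/1.293e+05 = 0.0362.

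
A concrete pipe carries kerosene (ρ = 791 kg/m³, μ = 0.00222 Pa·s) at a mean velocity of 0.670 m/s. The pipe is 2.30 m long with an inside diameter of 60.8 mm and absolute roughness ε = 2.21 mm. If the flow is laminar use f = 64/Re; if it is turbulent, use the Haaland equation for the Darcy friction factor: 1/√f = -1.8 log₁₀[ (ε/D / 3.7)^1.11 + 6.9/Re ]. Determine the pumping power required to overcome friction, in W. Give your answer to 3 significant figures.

P ≈ 0.837 W

Reynolds number Re = ρVD/μ = 791 · 0.67 · 0.0608 / 0.00222 = 1.451e+04.
Re > 4000 → turbulent. Relative roughness ε/D = 0.00221/0.0608 = 0.0363. Haaland: 1/√f = -1.8 log₁₀[(0.0363/3.7)^1.11 + 6.9/1.451e+04] = -1.8 log₁₀[0.00591 + 0.000475] = 3.951, so f = 0.06406.
Darcy-Weisbach: ΔP = f(L/D)(ρV²/2) = 0.06406·(2.3/0.0608)·(791·0.67²/2) = 0.06406·37.83·177.5 = 430.3 Pa.
Q = V·A = 0.67·0.002903 = 0.001945 m³/s.
Pumping power P = QΔP = 0.001945·430.3 = 0.8369 W = 0.837 W.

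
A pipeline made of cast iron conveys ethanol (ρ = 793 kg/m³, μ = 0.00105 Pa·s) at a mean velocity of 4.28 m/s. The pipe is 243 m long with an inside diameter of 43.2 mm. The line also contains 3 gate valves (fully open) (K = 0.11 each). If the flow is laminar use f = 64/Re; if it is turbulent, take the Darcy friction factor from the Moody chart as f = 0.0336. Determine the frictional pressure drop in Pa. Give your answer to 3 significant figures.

ΔP ≈ 1.38×10^6 Pa

Reynolds number Re = ρVD/μ = 793 · 4.28 · 0.0432 / 0.00105 = 1.396e+05.
Re > 4000 → turbulent; use the Moody-chart value f = 0.0336.
Total minor-loss coefficient ΣK = 3·0.11 = 0.33.
ΔP = [f·L/D + ΣK]·(ρV²/2) = [0.0336·243/0.0432 + 0.33]·(793·4.28²/2) = [189 + 0.33]·7263 = 1.375e+06 Pa.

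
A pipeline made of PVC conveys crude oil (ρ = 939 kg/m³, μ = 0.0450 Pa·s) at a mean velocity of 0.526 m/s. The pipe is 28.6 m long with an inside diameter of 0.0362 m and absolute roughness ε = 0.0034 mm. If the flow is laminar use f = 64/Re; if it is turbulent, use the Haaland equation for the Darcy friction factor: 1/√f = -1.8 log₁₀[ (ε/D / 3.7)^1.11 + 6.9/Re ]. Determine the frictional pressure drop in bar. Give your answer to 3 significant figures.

Reynolds number Re = ρVD/μ = 939 · 0.526 · 0.0362 / 0.045 = 397.3.
Re < 2300 → laminar flow, so f = 64/Re = 64/397.3 = 0.1611 (the turbulent correlation is not needed).
Darcy-Weisbach: ΔP = f(L/D)(ρV²/2) = 0.1611·(28.6/0.0362)·(939·0.526²/2) = 0.1611·790.1·129.9 = 1.653e+04 Pa.
ΔP = 1.653e+04 Pa = 0.165 bar.

ΔP ≈ 0.165 bar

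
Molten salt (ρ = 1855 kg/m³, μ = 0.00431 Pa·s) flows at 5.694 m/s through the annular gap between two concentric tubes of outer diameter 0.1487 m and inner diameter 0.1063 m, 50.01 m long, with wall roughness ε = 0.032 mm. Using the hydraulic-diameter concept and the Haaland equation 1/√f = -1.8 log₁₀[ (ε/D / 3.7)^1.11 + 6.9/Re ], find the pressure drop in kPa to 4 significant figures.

Hydraulic diameter D_h = 4A/P = D_o - D_i = 0.1487 - 0.1063 = 0.0424 m.
Re = ρVD_h/μ = 1855·5.694·0.0424/0.00431 = 1.039e+05.
ε/D_h = 3.2e-05/0.0424 = 0.000755; Haaland gives 1/√f = -1.8 log₁₀[8.01e-05+6.64e-05] = 6.901, so f = 0.021.
ΔP = f(L/D_h)(ρV²/2) = 0.021·50.01/0.0424·3.007e+04 = 7.447e+05 Pa.
ΔP = 744.7 kPa.

ΔP ≈ 744.7 kPa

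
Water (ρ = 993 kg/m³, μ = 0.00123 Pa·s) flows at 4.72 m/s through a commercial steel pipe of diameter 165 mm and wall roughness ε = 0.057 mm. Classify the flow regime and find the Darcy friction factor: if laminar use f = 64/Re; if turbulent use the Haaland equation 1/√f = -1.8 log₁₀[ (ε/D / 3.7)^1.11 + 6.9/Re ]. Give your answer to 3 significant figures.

f ≈ 0.0163

Re = ρVD/μ = 993·4.72·0.165/0.00123 = 6.287e+05.
Re > 4000 → turbulent. ε/D = 5.7e-05/0.165 = 0.000345; Haaland: 1/√f = -1.8 log₁₀[3.36e-05 + 1.1e-05] = 7.831, so f = 0.01631.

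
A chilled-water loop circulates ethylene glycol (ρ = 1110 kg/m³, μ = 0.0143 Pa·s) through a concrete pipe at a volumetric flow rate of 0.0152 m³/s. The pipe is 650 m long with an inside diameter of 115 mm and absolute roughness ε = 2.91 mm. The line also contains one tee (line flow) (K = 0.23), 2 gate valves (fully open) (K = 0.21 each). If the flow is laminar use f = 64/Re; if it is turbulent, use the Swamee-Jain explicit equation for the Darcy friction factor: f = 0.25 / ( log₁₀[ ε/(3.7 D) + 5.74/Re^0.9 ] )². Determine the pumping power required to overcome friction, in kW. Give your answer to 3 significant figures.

Cross-sectional area A = πD²/4 = π(0.115)²/4 = 0.01039 m²; mean velocity V = Q/A = 0.0152/0.01039 = 1.463 m/s.
Reynolds number Re = ρVD/μ = 1110 · 1.463 · 0.115 / 0.0143 = 1.306e+04.
Re > 4000 → turbulent. Relative roughness ε/D = 0.00291/0.115 = 0.0253. Swamee-Jain: f = 0.25/(log₁₀[0.0253/3.7 + 5.74/1.306e+04^0.9])² = 0.25/(log₁₀[0.00684 + 0.00113])² = 0.25/(-2.098)² = 0.05678.
Total minor-loss coefficient ΣK = 1·0.23 + 2·0.21 = 0.65.
ΔP = [f·L/D + ΣK]·(ρV²/2) = [0.05678·650/0.115 + 0.65]·(1110·1.463²/2) = [320.9 + 0.65]·1189 = 3.822e+05 Pa.
Pumping power P = QΔP = 0.0152·3.822e+05 = 5809 W = 5.81 kW.

P ≈ 5.81 kW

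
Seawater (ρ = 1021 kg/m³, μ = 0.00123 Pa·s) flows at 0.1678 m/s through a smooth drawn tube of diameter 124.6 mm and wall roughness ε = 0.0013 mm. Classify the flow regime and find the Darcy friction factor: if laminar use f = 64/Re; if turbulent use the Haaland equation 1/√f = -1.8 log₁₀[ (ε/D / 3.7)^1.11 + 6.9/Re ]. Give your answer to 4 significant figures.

f ≈ 0.02670

Re = ρVD/μ = 1021·0.1678·0.1246/0.00123 = 1.736e+04.
Re > 4000 → turbulent. ε/D = 1.3e-06/0.1246 = 1.04e-05; Haaland: 1/√f = -1.8 log₁₀[6.91e-07 + 0.000398] = 6.12, so f = 0.0267.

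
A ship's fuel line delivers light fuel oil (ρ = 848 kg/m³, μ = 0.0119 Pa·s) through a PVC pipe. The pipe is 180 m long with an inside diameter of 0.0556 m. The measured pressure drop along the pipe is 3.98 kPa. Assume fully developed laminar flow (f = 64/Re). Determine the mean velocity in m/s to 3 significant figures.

V ≈ 0.179 m/s

For laminar flow, f = 64/Re with Re = ρVD/μ, so Darcy-Weisbach reduces to ΔP = 32μLV/D². Solving for V: V = ΔP·D²/(32μL) = 3980·(0.0556)²/(32·0.0119·180) = 0.1795 m/s.
Check: Re = ρVD/μ = 848·0.1795·0.0556/0.0119 = 711.2 < 2300, so the laminar assumption holds.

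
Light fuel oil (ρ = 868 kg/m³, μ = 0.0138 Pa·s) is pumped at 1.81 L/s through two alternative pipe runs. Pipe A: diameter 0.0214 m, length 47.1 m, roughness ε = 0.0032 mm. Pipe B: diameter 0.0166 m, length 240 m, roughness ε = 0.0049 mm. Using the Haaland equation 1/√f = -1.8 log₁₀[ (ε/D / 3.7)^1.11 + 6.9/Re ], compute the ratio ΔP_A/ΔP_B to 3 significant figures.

Pipe A: V = Q/A = 0.00181/0.0003597 = 5.032 m/s; Re = 6774; ε/D = 0.00015; Haaland → f = 0.03461; ΔP_A = f(L/D)(ρV²/2) = 8.371e+05 Pa.
Pipe B: V = Q/A = 0.00181/0.0002164 = 8.363 m/s; Re = 8732; ε/D = 0.000295; Haaland → f = 0.03239; ΔP_B = f(L/D)(ρV²/2) = 1.421e+07 Pa.
ΔP_A/ΔP_B = 8.371e+05/1.421e+07 = 0.0589.

ΔP_A/ΔP_B ≈ 0.0589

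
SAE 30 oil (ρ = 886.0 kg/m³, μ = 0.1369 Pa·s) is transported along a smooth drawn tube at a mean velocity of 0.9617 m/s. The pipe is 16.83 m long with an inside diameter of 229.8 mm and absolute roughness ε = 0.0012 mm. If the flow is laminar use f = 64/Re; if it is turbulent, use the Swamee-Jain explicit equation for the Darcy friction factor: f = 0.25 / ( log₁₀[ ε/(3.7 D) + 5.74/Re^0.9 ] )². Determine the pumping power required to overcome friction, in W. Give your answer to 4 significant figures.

P ≈ 53.56 W

Reynolds number Re = ρVD/μ = 886 · 0.9617 · 0.2298 / 0.137 = 1430.
Re < 2300 → laminar flow, so f = 64/Re = 64/1430 = 0.04475 (the turbulent correlation is not needed).
Darcy-Weisbach: ΔP = f(L/D)(ρV²/2) = 0.04475·(16.83/0.2298)·(886·0.9617²/2) = 0.04475·73.24·409.7 = 1343 Pa.
Q = V·A = 0.9617·0.04148 = 0.03989 m³/s.
Pumping power P = QΔP = 0.03989·1343 = 53.556 W = 53.56 W.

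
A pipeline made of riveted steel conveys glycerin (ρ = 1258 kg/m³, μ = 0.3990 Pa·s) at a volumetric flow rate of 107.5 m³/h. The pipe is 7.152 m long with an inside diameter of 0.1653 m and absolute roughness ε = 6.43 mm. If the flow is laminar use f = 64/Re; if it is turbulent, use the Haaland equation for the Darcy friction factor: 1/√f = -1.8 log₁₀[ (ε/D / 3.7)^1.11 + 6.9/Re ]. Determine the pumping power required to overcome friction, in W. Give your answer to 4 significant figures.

Q = 107.5 m³/h = 107.5/3600 = 0.02986 m³/s.
Cross-sectional area A = πD²/4 = π(0.1653)²/4 = 0.02146 m²; mean velocity V = Q/A = 0.02986/0.02146 = 1.391 m/s.
Reynolds number Re = ρVD/μ = 1258 · 1.391 · 0.1653 / 0.399 = 725.2.
Re < 2300 → laminar flow, so f = 64/Re = 64/725.2 = 0.08825 (the turbulent correlation is not needed).
Darcy-Weisbach: ΔP = f(L/D)(ρV²/2) = 0.08825·(7.152/0.1653)·(1258·1.391²/2) = 0.08825·43.27·1218 = 4650 Pa.
Pumping power P = QΔP = 0.02986·4650 = 138.86 W = 138.9 W.

P ≈ 138.9 W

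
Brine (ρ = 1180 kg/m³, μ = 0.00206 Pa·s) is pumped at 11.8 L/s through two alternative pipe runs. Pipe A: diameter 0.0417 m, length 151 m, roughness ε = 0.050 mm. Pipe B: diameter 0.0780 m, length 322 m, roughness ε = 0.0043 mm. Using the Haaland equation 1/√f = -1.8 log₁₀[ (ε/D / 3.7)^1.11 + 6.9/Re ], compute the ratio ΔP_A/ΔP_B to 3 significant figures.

Pipe A: V = Q/A = 0.0118/0.001366 = 8.64 m/s; Re = 2.064e+05; ε/D = 0.0012; Haaland → f = 0.02164; ΔP_A = f(L/D)(ρV²/2) = 3.452e+06 Pa.
Pipe B: V = Q/A = 0.0118/0.004778 = 2.469 m/s; Re = 1.103e+05; ε/D = 5.51e-05; Haaland → f = 0.01771; ΔP_B = f(L/D)(ρV²/2) = 2.631e+05 Pa.
ΔP_A/ΔP_B = 3.452e+06/2.631e+05 = 13.1.

ΔP_A/ΔP_B ≈ 13.1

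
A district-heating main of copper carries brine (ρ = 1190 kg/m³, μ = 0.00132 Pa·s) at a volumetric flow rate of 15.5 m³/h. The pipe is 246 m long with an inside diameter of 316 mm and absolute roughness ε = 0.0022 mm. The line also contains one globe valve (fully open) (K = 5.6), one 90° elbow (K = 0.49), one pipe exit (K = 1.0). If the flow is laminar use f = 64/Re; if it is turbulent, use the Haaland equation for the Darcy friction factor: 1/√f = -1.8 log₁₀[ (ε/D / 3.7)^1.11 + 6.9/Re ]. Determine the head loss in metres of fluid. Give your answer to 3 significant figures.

h_f ≈ 0.00437 m

Q = 15.5 m³/h = 15.5/3600 = 0.004306 m³/s.
Cross-sectional area A = πD²/4 = π(0.316)²/4 = 0.07843 m²; mean velocity V = Q/A = 0.004306/0.07843 = 0.0549 m/s.
Reynolds number Re = ρVD/μ = 1190 · 0.0549 · 0.316 / 0.00132 = 1.564e+04.
Re > 4000 → turbulent. Relative roughness ε/D = 2.2e-06/0.316 = 6.96e-06. Haaland: 1/√f = -1.8 log₁₀[(6.96e-06/3.7)^1.11 + 6.9/1.564e+04] = -1.8 log₁₀[4.41e-07 + 0.000441] = 6.039, so f = 0.02742.
Total minor-loss coefficient ΣK = 1·5.6 + 1·0.49 + 1·1 = 7.09.
ΔP = [f·L/D + ΣK]·(ρV²/2) = [0.02742·246/0.316 + 7.09]·(1190·0.0549²/2) = [21.35 + 7.09]·1.793 = 51 Pa.
Head loss h_f = ΔP/(ρg) = 51/(1190·9.81) = 0.00437 m.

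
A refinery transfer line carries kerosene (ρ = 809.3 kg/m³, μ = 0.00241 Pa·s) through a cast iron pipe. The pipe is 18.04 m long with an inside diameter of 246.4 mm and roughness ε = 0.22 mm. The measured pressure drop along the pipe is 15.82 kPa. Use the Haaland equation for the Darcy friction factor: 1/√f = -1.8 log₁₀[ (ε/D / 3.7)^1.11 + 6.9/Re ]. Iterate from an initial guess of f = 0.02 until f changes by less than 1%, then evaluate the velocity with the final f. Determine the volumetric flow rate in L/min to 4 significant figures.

Rearranging Darcy-Weisbach: V = √(2·ΔP·D/(f·L·ρ)). With ε/D = 0.00022/0.2464 = 0.000893, iterate starting from f = 0.02:
  f = 0.02 → V = √(2·1.582e+04·0.2464/(0.02·18.04·809.3)) = 5.167 m/s; Re = ρVD/μ = 4.275e+05; f → 0.0198
  f = 0.0198 → V = 5.193 m/s; Re = 4.297e+05; f → 0.0198
Converged (Δf/f < 1%). With the final f = 0.0198: V = √(2·1.582e+04·0.2464/(0.0198·18.04·809.3)) = 5.194 m/s.
Q = V·A = 5.194·(π/4·0.2464²) = 0.2477 m³/s = 14860 L/min.

Q ≈ 14860 L/min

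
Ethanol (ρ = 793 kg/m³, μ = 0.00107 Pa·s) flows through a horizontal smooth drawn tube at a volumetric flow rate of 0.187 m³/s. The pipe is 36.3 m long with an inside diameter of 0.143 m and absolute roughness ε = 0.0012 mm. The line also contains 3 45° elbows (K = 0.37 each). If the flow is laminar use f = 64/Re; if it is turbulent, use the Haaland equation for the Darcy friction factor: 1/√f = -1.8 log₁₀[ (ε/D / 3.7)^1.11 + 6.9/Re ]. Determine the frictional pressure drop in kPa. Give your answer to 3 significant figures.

Cross-sectional area A = πD²/4 = π(0.143)²/4 = 0.01606 m²; mean velocity V = Q/A = 0.187/0.01606 = 11.64 m/s.
Reynolds number Re = ρVD/μ = 793 · 11.64 · 0.143 / 0.00107 = 1.234e+06.
Re > 4000 → turbulent. Relative roughness ε/D = 1.2e-06/0.143 = 8.39e-06. Haaland: 1/√f = -1.8 log₁₀[(8.39e-06/3.7)^1.11 + 6.9/1.234e+06] = -1.8 log₁₀[5.43e-07 + 5.59e-06] = 9.382, so f = 0.01136.
Total minor-loss coefficient ΣK = 3·0.37 = 1.11.
ΔP = [f·L/D + ΣK]·(ρV²/2) = [0.01136·36.3/0.143 + 1.11]·(793·11.64²/2) = [2.884 + 1.11]·5.375e+04 = 2.147e+05 Pa.
ΔP = 2.147e+05 Pa = 215 kPa.

ΔP ≈ 215 kPa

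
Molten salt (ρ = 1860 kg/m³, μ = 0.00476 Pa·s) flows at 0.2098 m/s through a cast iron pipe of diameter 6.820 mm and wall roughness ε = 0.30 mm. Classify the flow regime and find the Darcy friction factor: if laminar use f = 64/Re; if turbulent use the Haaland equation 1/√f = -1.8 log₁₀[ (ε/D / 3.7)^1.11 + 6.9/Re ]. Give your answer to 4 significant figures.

f ≈ 0.1145

Re = ρVD/μ = 1860·0.2098·0.00682/0.00476 = 559.1.
Re < 2300 → laminar, so f = 64/Re = 0.1145 (roughness is irrelevant in laminar flow).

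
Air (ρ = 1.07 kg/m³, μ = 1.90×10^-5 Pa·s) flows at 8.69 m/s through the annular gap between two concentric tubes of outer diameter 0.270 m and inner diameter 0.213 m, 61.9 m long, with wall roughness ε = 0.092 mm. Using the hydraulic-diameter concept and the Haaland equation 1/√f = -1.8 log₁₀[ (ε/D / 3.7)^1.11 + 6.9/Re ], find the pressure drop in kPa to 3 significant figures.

Hydraulic diameter D_h = 4A/P = D_o - D_i = 0.27 - 0.213 = 0.057 m.
Re = ρVD_h/μ = 1.07·8.69·0.057/1.9e-05 = 2.789e+04.
ε/D_h = 9.2e-05/0.057 = 0.00161; Haaland gives 1/√f = -1.8 log₁₀[0.000186+0.000247] = 6.053, so f = 0.02729.
ΔP = f(L/D_h)(ρV²/2) = 0.02729·61.9/0.057·40.4 = 1197 Pa.
ΔP = 1.20 kPa.

ΔP ≈ 1.20 kPa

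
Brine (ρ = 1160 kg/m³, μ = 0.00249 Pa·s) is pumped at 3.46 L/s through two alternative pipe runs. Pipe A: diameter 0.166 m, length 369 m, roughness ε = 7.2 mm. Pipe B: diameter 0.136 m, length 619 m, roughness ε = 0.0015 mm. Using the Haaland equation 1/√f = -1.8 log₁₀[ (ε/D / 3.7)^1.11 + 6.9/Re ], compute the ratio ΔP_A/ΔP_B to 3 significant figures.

ΔP_A/ΔP_B ≈ 0.551

Pipe A: V = Q/A = 0.00346/0.02164 = 0.1599 m/s; Re = 1.236e+04; ε/D = 0.0434; Haaland → f = 0.06927; ΔP_A = f(L/D)(ρV²/2) = 2282 Pa.
Pipe B: V = Q/A = 0.00346/0.01453 = 0.2382 m/s; Re = 1.509e+04; ε/D = 1.1e-05; Haaland → f = 0.02768; ΔP_B = f(L/D)(ρV²/2) = 4146 Pa.
ΔP_A/ΔP_B = 2282/4146 = 0.551.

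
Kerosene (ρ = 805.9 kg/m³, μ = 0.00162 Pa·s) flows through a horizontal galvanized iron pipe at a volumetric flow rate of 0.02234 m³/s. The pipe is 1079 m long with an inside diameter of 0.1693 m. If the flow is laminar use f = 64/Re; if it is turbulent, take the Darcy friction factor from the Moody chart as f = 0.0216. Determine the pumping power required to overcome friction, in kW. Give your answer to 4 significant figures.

Cross-sectional area A = πD²/4 = π(0.1693)²/4 = 0.02251 m²; mean velocity V = Q/A = 0.02234/0.02251 = 0.9924 m/s.
Reynolds number Re = ρVD/μ = 805.9 · 0.9924 · 0.1693 / 0.00162 = 8.358e+04.
Re > 4000 → turbulent; use the Moody-chart value f = 0.0216.
Darcy-Weisbach: ΔP = f(L/D)(ρV²/2) = 0.0216·(1079/0.1693)·(805.9·0.9924²/2) = 0.0216·6373·396.8 = 5.463e+04 Pa.
Pumping power P = QΔP = 0.02234·5.463e+04 = 1220.4 W = 1.220 kW.

P ≈ 1.220 kW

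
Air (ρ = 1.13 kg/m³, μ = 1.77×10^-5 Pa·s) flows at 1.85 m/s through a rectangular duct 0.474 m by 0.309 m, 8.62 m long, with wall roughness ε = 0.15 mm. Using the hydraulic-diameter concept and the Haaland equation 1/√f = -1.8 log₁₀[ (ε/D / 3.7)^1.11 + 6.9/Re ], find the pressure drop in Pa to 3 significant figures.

ΔP ≈ 1.00 Pa

Hydraulic diameter D_h = 4A/P = 4·(0.474·0.309)/(2·(0.474+0.309)) = 0.5859/1.566 = 0.3741 m.
Re = ρVD_h/μ = 1.13·1.85·0.3741/1.77e-05 = 4.419e+04.
ε/D_h = 0.00015/0.3741 = 0.000401; Haaland gives 1/√f = -1.8 log₁₀[3.97e-05+0.000156] = 6.675, so f = 0.02245.
ΔP = f(L/D_h)(ρV²/2) = 0.02245·8.62/0.3741·1.934 = 1 Pa.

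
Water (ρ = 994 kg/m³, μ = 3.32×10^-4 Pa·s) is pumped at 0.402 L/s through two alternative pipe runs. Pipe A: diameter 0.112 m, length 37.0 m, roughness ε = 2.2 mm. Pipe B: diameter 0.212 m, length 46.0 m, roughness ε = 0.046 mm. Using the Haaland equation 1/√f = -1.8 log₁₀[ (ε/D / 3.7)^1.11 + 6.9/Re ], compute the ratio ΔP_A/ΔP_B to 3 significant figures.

Pipe A: V = Q/A = 0.000402/0.009852 = 0.0408 m/s; Re = 1.368e+04; ε/D = 0.0196; Haaland → f = 0.05111; ΔP_A = f(L/D)(ρV²/2) = 13.97 Pa.
Pipe B: V = Q/A = 0.000402/0.0353 = 0.01139 m/s; Re = 7229; ε/D = 0.000217; Haaland → f = 0.03404; ΔP_B = f(L/D)(ρV²/2) = 0.4761 Pa.
ΔP_A/ΔP_B = 13.97/0.4761 = 29.3.

ΔP_A/ΔP_B ≈ 29.3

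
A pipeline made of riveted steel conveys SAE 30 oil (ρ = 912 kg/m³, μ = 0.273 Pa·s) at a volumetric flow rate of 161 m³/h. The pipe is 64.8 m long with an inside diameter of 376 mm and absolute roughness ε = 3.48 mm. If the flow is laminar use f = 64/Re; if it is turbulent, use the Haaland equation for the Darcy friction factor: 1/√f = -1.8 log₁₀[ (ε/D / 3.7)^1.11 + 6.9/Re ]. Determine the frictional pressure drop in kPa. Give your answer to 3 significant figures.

Q = 161 m³/h = 161/3600 = 0.04472 m³/s.
Cross-sectional area A = πD²/4 = π(0.376)²/4 = 0.111 m²; mean velocity V = Q/A = 0.04472/0.111 = 0.4028 m/s.
Reynolds number Re = ρVD/μ = 912 · 0.4028 · 0.376 / 0.273 = 505.9.
Re < 2300 → laminar flow, so f = 64/Re = 64/505.9 = 0.1265 (the turbulent correlation is not needed).
Darcy-Weisbach: ΔP = f(L/D)(ρV²/2) = 0.1265·(64.8/0.376)·(912·0.4028²/2) = 0.1265·172.3·73.97 = 1613 Pa.
ΔP = 1613 Pa = 1.61 kPa.

ΔP ≈ 1.61 kPa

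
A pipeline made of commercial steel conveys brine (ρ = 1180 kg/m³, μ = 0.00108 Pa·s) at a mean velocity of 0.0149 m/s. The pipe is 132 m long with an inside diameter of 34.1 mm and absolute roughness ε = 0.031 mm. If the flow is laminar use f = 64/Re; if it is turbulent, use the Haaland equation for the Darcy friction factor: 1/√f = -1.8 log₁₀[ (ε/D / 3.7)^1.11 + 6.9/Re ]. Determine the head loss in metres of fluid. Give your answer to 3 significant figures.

h_f ≈ 0.00505 m

Reynolds number Re = ρVD/μ = 1180 · 0.0149 · 0.0341 / 0.00108 = 555.1.
Re < 2300 → laminar flow, so f = 64/Re = 64/555.1 = 0.1153 (the turbulent correlation is not needed).
Darcy-Weisbach: ΔP = f(L/D)(ρV²/2) = 0.1153·(132/0.0341)·(1180·0.0149²/2) = 0.1153·3871·0.131 = 58.46 Pa.
Head loss h_f = ΔP/(ρg) = 58.46/(1180·9.81) = 0.00505 m.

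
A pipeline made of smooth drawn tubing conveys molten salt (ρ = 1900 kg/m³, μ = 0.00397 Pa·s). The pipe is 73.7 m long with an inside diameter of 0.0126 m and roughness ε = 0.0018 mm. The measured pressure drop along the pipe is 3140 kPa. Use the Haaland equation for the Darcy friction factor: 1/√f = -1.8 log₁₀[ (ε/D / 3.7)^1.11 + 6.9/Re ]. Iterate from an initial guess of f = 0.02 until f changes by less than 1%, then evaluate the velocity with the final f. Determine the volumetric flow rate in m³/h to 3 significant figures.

Rearranging Darcy-Weisbach: V = √(2·ΔP·D/(f·L·ρ)). With ε/D = 1.8e-06/0.0126 = 0.000143, iterate starting from f = 0.02:
  f = 0.02 → V = √(2·3.14e+06·0.0126/(0.02·73.7·1900)) = 5.315 m/s; Re = ρVD/μ = 3.205e+04; f → 0.02327
  f = 0.02327 → V = 4.928 m/s; Re = 2.972e+04; f → 0.02367
  f = 0.02367 → V = 4.886 m/s; Re = 2.947e+04; f → 0.02371
Converged (Δf/f < 1%). With the final f = 0.02371: V = √(2·3.14e+06·0.0126/(0.02371·73.7·1900)) = 4.881 m/s.
Q = V·A = 4.881·(π/4·0.0126²) = 0.0006087 m³/s = 2.19 m³/h.

Q ≈ 2.19 m³/h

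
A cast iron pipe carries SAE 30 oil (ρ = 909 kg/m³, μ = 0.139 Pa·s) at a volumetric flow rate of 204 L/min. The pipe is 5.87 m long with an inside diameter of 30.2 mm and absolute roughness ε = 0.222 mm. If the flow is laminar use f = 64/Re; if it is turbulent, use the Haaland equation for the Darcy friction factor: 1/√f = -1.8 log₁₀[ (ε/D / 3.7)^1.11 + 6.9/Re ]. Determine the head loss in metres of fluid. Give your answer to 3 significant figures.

h_f ≈ 15.2 m

Q = 204 L/min = 204/60000 = 0.0034 m³/s.
Cross-sectional area A = πD²/4 = π(0.0302)²/4 = 0.0007163 m²; mean velocity V = Q/A = 0.0034/0.0007163 = 4.747 m/s.
Reynolds number Re = ρVD/μ = 909 · 4.747 · 0.0302 / 0.139 = 937.4.
Re < 2300 → laminar flow, so f = 64/Re = 64/937.4 = 0.06827 (the turbulent correlation is not needed).
Darcy-Weisbach: ΔP = f(L/D)(ρV²/2) = 0.06827·(5.87/0.0302)·(909·4.747²/2) = 0.06827·194.4·1.024e+04 = 1.359e+05 Pa.
Head loss h_f = ΔP/(ρg) = 1.359e+05/(909·9.81) = 15.2 m.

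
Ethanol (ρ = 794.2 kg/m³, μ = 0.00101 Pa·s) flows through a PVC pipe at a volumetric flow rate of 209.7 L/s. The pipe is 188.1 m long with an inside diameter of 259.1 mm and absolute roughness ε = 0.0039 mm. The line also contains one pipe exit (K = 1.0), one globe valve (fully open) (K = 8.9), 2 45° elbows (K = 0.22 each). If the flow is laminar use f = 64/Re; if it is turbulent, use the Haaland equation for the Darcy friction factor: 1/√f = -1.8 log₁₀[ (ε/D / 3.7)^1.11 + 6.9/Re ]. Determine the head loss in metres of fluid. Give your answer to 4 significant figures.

Q = 209.7 L/s = 209.7/1000 = 0.2097 m³/s.
Cross-sectional area A = πD²/4 = π(0.2591)²/4 = 0.05273 m²; mean velocity V = Q/A = 0.2097/0.05273 = 3.977 m/s.
Reynolds number Re = ρVD/μ = 794.2 · 3.977 · 0.2591 / 0.00101 = 8.103e+05.
Re > 4000 → turbulent. Relative roughness ε/D = 3.9e-06/0.2591 = 1.51e-05. Haaland: 1/√f = -1.8 log₁₀[(1.51e-05/3.7)^1.11 + 6.9/8.103e+05] = -1.8 log₁₀[1.04e-06 + 8.52e-06] = 9.036, so f = 0.01225.
Total minor-loss coefficient ΣK = 1·1 + 1·8.9 + 2·0.22 = 10.3.
ΔP = [f·L/D + ΣK]·(ρV²/2) = [0.01225·188.1/0.2591 + 10.3]·(794.2·3.977²/2) = [8.892 + 10.3]·6281 = 1.208e+05 Pa.
Head loss h_f = ΔP/(ρg) = 1.208e+05/(794.2·9.81) = 15.51 m.

h_f ≈ 15.51 m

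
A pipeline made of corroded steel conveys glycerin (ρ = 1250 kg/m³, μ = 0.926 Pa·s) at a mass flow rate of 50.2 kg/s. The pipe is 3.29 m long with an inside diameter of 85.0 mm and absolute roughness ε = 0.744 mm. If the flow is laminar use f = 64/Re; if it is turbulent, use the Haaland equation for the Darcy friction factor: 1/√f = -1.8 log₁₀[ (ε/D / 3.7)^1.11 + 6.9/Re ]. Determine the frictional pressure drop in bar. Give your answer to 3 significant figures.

A = πD²/4 = π(0.085)²/4 = 0.005675 m²; mean velocity V = ṁ/(ρA) = 50.2/(1250 · 0.005675) = 7.077 m/s.
Reynolds number Re = ρVD/μ = 1250 · 7.077 · 0.085 / 0.926 = 812.1.
Re < 2300 → laminar flow, so f = 64/Re = 64/812.1 = 0.07881 (the turbulent correlation is not needed).
Darcy-Weisbach: ΔP = f(L/D)(ρV²/2) = 0.07881·(3.29/0.085)·(1250·7.077²/2) = 0.07881·38.71·3.13e+04 = 9.55e+04 Pa.
ΔP = 9.55e+04 Pa = 0.955 bar.

ΔP ≈ 0.955 bar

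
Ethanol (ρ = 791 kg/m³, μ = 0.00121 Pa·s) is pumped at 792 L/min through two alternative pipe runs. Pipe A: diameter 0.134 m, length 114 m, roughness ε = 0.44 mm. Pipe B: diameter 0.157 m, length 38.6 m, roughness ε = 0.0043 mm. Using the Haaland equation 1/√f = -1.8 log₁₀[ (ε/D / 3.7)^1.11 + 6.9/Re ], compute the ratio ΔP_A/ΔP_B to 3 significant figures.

Pipe A: V = Q/A = 0.0132/0.0141 = 0.936 m/s; Re = 8.199e+04; ε/D = 0.00328; Haaland → f = 0.02823; ΔP_A = f(L/D)(ρV²/2) = 8322 Pa.
Pipe B: V = Q/A = 0.0132/0.01936 = 0.6818 m/s; Re = 6.998e+04; ε/D = 2.74e-05; Haaland → f = 0.01932; ΔP_B = f(L/D)(ρV²/2) = 873.2 Pa.
ΔP_A/ΔP_B = 8322/873.2 = 9.53.

ΔP_A/ΔP_B ≈ 9.53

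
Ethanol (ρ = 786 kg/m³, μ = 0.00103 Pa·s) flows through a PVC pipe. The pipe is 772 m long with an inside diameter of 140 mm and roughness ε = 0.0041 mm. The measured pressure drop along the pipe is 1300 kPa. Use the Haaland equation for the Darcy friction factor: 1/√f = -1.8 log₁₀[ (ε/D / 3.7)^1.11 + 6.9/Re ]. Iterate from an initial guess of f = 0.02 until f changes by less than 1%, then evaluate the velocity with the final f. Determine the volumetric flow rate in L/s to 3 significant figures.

Rearranging Darcy-Weisbach: V = √(2·ΔP·D/(f·L·ρ)). With ε/D = 4.1e-06/0.14 = 2.93e-05, iterate starting from f = 0.02:
  f = 0.02 → V = √(2·1.3e+06·0.14/(0.02·772·786)) = 5.477 m/s; Re = ρVD/μ = 5.851e+05; f → 0.01309
  f = 0.01309 → V = 6.768 m/s; Re = 7.231e+05; f → 0.01269
  f = 0.01269 → V = 6.875 m/s; Re = 7.345e+05; f → 0.01266
Converged (Δf/f < 1%). With the final f = 0.01266: V = √(2·1.3e+06·0.14/(0.01266·772·786)) = 6.882 m/s.
Q = V·A = 6.882·(π/4·0.14²) = 0.1059 m³/s = 106 L/s.

Q ≈ 106 L/s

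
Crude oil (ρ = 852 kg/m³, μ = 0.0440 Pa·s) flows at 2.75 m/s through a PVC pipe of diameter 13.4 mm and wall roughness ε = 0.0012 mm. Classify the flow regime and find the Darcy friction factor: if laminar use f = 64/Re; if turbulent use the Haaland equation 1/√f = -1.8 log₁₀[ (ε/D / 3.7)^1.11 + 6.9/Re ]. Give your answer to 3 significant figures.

Re = ρVD/μ = 852·2.75·0.0134/0.044 = 713.6.
Re < 2300 → laminar, so f = 64/Re = 0.08969 (roughness is irrelevant in laminar flow).

f ≈ 0.0897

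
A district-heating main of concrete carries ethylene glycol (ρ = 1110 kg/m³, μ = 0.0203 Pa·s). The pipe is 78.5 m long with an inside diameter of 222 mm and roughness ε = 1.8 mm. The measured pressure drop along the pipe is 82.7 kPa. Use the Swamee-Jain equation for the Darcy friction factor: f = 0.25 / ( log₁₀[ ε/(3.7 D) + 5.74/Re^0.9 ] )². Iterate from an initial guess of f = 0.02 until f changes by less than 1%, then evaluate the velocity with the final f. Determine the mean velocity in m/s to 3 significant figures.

V ≈ 3.36 m/s

Rearranging Darcy-Weisbach: V = √(2·ΔP·D/(f·L·ρ)). With ε/D = 0.0018/0.222 = 0.00811, iterate starting from f = 0.02:
  f = 0.02 → V = √(2·8.27e+04·0.222/(0.02·78.5·1110)) = 4.59 m/s; Re = ρVD/μ = 5.572e+04; f → 0.03692
  f = 0.03692 → V = 3.379 m/s; Re = 4.101e+04; f → 0.03739
  f = 0.03739 → V = 3.357 m/s; Re = 4.075e+04; f → 0.0374
Converged (Δf/f < 1%). With the final f = 0.0374: V = √(2·8.27e+04·0.222/(0.0374·78.5·1110)) = 3.356 m/s.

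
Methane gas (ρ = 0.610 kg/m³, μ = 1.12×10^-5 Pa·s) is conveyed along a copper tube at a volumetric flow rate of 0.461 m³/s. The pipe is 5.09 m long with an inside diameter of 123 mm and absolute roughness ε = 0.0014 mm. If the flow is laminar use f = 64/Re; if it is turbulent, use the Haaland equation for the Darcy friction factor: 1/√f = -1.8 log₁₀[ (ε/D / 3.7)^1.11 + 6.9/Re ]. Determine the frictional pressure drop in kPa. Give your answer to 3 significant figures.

Cross-sectional area A = πD²/4 = π(0.123)²/4 = 0.01188 m²; mean velocity V = Q/A = 0.461/0.01188 = 38.8 m/s.
Reynolds number Re = ρVD/μ = 0.61 · 38.8 · 0.123 / 1.12e-05 = 2.599e+05.
Re > 4000 → turbulent. Relative roughness ε/D = 1.4e-06/0.123 = 1.14e-05. Haaland: 1/√f = -1.8 log₁₀[(1.14e-05/3.7)^1.11 + 6.9/2.599e+05] = -1.8 log₁₀[7.62e-07 + 2.65e-05] = 8.215, so f = 0.01482.
Darcy-Weisbach: ΔP = f(L/D)(ρV²/2) = 0.01482·(5.09/0.123)·(0.61·38.8²/2) = 0.01482·41.38·459.1 = 281.5 Pa.
ΔP = 281.5 Pa = 0.282 kPa.

ΔP ≈ 0.282 kPa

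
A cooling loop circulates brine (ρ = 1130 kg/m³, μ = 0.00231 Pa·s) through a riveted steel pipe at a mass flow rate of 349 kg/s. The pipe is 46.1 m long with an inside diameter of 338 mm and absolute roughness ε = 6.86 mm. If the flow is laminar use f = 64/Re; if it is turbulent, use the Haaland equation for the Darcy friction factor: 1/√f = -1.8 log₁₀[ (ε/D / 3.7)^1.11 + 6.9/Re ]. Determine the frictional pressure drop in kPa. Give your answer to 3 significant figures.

ΔP ≈ 44.8 kPa

A = πD²/4 = π(0.338)²/4 = 0.08973 m²; mean velocity V = ṁ/(ρA) = 349/(1130 · 0.08973) = 3.442 m/s.
Reynolds number Re = ρVD/μ = 1130 · 3.442 · 0.338 / 0.00231 = 5.691e+05.
Re > 4000 → turbulent. Relative roughness ε/D = 0.00686/0.338 = 0.0203. Haaland: 1/√f = -1.8 log₁₀[(0.0203/3.7)^1.11 + 6.9/5.691e+05] = -1.8 log₁₀[0.00309 + 1.21e-05] = 4.514, so f = 0.04908.
Darcy-Weisbach: ΔP = f(L/D)(ρV²/2) = 0.04908·(46.1/0.338)·(1130·3.442²/2) = 0.04908·136.4·6694 = 4.481e+04 Pa.
ΔP = 4.481e+04 Pa = 44.8 kPa.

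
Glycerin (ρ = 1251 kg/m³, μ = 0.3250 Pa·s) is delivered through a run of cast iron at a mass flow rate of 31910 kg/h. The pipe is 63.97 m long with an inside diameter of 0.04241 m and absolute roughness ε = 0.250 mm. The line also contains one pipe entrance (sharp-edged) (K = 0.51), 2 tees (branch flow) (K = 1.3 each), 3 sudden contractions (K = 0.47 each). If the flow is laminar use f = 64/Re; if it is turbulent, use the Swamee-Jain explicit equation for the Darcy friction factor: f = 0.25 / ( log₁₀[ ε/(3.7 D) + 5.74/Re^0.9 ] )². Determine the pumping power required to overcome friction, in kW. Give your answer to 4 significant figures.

P ≈ 13.65 kW

ṁ = 31910 kg/h = 31910/3600 = 8.864 kg/s.
A = πD²/4 = π(0.04241)²/4 = 0.001413 m²; mean velocity V = ṁ/(ρA) = 8.864/(1251 · 0.001413) = 5.016 m/s.
Reynolds number Re = ρVD/μ = 1251 · 5.016 · 0.04241 / 0.325 = 818.8.
Re < 2300 → laminar flow, so f = 64/Re = 64/818.8 = 0.07816 (the turbulent correlation is not needed).
Total minor-loss coefficient ΣK = 1·0.51 + 2·1.3 + 3·0.47 = 4.52.
ΔP = [f·L/D + ΣK]·(ρV²/2) = [0.07816·63.97/0.04241 + 4.52]·(1251·5.016²/2) = [117.9 + 4.52]·1.574e+04 = 1.926e+06 Pa.
Q = ṁ/ρ = 8.864/1251 = 0.007085 m³/s.
Pumping power P = QΔP = 0.007085·1.926e+06 = 13650 W = 13.65 kW.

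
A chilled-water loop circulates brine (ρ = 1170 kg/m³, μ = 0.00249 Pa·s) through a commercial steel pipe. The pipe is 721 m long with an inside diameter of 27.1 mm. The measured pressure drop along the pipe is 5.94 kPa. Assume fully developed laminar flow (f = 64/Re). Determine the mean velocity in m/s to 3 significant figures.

For laminar flow, f = 64/Re with Re = ρVD/μ, so Darcy-Weisbach reduces to ΔP = 32μLV/D². Solving for V: V = ΔP·D²/(32μL) = 5940·(0.0271)²/(32·0.00249·721) = 0.07593 m/s.
Check: Re = ρVD/μ = 1170·0.07593·0.0271/0.00249 = 966.9 < 2300, so the laminar assumption holds.

V ≈ 0.0759 m/s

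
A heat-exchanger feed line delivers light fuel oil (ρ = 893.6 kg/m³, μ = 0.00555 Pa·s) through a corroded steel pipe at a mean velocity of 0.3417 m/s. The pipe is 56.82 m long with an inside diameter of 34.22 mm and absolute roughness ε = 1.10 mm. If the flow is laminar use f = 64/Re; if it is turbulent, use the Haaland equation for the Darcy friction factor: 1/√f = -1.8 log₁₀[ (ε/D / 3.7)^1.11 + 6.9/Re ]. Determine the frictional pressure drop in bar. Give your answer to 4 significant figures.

ΔP ≈ 0.02945 bar

Reynolds number Re = ρVD/μ = 893.6 · 0.3417 · 0.03422 / 0.00555 = 1883.
Re < 2300 → laminar flow, so f = 64/Re = 64/1883 = 0.03399 (the turbulent correlation is not needed).
Darcy-Weisbach: ΔP = f(L/D)(ρV²/2) = 0.03399·(56.82/0.03422)·(893.6·0.3417²/2) = 0.03399·1660·52.17 = 2945 Pa.
ΔP = 2945 Pa = 0.02945 bar.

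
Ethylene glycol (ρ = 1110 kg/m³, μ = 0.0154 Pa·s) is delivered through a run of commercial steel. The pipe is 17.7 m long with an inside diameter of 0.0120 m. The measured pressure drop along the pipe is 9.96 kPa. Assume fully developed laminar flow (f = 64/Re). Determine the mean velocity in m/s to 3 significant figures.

V ≈ 0.164 m/s

For laminar flow, f = 64/Re with Re = ρVD/μ, so Darcy-Weisbach reduces to ΔP = 32μLV/D². Solving for V: V = ΔP·D²/(32μL) = 9960·(0.012)²/(32·0.0154·17.7) = 0.1644 m/s.
Check: Re = ρVD/μ = 1110·0.1644·0.012/0.0154 = 142.2 < 2300, so the laminar assumption holds.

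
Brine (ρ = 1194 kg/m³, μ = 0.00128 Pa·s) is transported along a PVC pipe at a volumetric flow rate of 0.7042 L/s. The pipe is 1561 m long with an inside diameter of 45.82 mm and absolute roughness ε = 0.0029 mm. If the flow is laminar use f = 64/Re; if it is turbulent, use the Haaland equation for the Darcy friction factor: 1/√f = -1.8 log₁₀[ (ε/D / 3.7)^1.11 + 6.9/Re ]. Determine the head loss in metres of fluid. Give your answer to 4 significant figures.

h_f ≈ 8.373 m

Q = 0.7042 L/s = 0.7042/1000 = 0.0007042 m³/s.
Cross-sectional area A = πD²/4 = π(0.04582)²/4 = 0.001649 m²; mean velocity V = Q/A = 0.0007042/0.001649 = 0.4271 m/s.
Reynolds number Re = ρVD/μ = 1194 · 0.4271 · 0.04582 / 0.00128 = 1.825e+04.
Re > 4000 → turbulent. Relative roughness ε/D = 2.9e-06/0.04582 = 6.33e-05. Haaland: 1/√f = -1.8 log₁₀[(6.33e-05/3.7)^1.11 + 6.9/1.825e+04] = -1.8 log₁₀[5.11e-06 + 0.000378] = 6.15, so f = 0.02644.
Darcy-Weisbach: ΔP = f(L/D)(ρV²/2) = 0.02644·(1561/0.04582)·(1194·0.4271²/2) = 0.02644·3.407e+04·108.9 = 9.808e+04 Pa.
Head loss h_f = ΔP/(ρg) = 9.808e+04/(1194·9.81) = 8.373 m.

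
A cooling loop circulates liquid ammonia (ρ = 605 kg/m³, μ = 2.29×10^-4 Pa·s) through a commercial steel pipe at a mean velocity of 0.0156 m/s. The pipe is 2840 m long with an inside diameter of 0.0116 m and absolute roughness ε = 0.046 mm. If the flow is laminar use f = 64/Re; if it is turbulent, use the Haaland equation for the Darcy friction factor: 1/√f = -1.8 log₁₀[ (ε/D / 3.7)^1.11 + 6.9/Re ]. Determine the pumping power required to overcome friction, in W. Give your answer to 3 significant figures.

Reynolds number Re = ρVD/μ = 605 · 0.0156 · 0.0116 / 0.000229 = 478.1.
Re < 2300 → laminar flow, so f = 64/Re = 64/478.1 = 0.1339 (the turbulent correlation is not needed).
Darcy-Weisbach: ΔP = f(L/D)(ρV²/2) = 0.1339·(2840/0.0116)·(605·0.0156²/2) = 0.1339·2.448e+05·0.07362 = 2413 Pa.
Q = V·A = 0.0156·0.0001057 = 1.649e-06 m³/s.
Pumping power P = QΔP = 1.649e-06·2413 = 0.003978 W = 0.00398 W.

P ≈ 0.00398 W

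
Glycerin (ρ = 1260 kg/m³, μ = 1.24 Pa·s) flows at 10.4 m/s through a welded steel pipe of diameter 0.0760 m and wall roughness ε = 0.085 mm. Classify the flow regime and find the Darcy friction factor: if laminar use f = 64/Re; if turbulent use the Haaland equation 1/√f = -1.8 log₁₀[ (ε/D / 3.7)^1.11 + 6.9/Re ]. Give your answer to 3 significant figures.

f ≈ 0.0797

Re = ρVD/μ = 1260·10.4·0.076/1.24 = 803.1.
Re < 2300 → laminar, so f = 64/Re = 0.07969 (roughness is irrelevant in laminar flow).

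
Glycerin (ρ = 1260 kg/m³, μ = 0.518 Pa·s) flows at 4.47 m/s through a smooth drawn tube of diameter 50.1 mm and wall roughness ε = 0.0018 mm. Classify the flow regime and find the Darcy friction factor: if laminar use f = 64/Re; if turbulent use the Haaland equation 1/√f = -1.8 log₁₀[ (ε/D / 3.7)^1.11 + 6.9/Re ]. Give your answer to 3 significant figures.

Re = ρVD/μ = 1260·4.47·0.0501/0.518 = 544.7.
Re < 2300 → laminar, so f = 64/Re = 0.1175 (roughness is irrelevant in laminar flow).

f ≈ 0.117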